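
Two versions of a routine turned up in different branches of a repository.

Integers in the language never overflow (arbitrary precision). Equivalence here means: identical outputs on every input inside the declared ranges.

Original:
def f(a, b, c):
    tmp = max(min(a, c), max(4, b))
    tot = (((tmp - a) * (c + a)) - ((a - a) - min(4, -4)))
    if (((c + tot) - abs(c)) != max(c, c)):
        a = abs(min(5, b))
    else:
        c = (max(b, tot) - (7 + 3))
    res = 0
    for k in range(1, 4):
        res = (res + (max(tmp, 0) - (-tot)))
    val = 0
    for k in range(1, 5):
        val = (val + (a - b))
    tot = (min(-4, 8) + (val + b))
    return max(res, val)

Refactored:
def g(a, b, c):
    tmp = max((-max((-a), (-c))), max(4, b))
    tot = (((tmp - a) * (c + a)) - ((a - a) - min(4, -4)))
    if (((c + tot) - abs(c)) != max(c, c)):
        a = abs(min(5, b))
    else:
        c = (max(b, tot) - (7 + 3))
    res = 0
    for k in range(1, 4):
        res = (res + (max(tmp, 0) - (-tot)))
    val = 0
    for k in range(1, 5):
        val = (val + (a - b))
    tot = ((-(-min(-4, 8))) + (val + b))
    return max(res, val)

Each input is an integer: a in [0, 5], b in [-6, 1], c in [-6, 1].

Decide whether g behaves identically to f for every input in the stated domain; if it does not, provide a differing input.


Behavior is preserved: although min/max/abs usage differs, the outputs never diverge.
Tracing a=5, b=-4, c=-4: f: tmp=4, then tot=-5, then (((c + tot) - abs(c)) != max(c, c)) is true, then a=4, then res=0, then (k=1), then res=-1, then (k=2), then res=-2, then (k=3), then res=-3, then val=0, then (k=1), then val=8, then (k=2), then val=16, then (k=3), then val=24, then (k=4), then val=32, then tot=24, then returns 32 | g: tmp=4, then tot=-5, then (((c + tot) - abs(c)) != max(c, c)) is true, then a=4, then res=0, then (k=1), then res=-1, then (k=2), then res=-2, then (k=3), then res=-3, then val=0, then (k=1), then val=8, then (k=2), then val=16, then (k=3), then val=24, then (k=4), then val=32, then tot=24, then returns 32 — matching result 32.
Checked all 384 inputs in the declared domain: the outputs agree on every one.
verdict: equivalent


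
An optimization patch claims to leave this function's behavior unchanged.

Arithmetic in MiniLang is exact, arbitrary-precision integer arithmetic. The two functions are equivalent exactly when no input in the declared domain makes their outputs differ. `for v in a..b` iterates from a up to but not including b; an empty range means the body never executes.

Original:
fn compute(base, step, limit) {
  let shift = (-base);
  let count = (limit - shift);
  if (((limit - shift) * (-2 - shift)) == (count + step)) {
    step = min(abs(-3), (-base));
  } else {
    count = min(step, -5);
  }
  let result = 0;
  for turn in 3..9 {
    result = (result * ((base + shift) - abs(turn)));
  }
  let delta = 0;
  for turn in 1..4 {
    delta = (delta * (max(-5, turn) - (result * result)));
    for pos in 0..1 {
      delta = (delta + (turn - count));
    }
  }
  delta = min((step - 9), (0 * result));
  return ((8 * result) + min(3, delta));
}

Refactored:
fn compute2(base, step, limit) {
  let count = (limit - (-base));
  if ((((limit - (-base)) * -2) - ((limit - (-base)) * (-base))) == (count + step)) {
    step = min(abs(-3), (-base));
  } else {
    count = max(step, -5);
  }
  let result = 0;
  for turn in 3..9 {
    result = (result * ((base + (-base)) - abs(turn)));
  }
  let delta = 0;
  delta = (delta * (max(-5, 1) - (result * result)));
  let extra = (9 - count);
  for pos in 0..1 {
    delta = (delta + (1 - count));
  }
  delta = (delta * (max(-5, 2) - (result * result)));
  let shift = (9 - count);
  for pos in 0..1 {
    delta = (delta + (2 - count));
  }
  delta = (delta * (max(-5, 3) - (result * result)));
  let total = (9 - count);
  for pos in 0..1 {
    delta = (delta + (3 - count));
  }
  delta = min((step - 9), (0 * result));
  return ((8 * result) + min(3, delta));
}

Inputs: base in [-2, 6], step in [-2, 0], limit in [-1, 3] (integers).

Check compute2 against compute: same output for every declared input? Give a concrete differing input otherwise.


Equivalent. Although `min(step, -5)` became `max(step, -5)`, no input in the stated domain can expose it.
An exhaustive pass over the 135 declared inputs shows identical outputs.
Spot check at base=2, step=-1, limit=0 — compute: shift=-2, then count=2, then (((limit - shift) * (-2 - shift)) == (count + step)) is false, then count=-5, then result=0, then (turn=3), then result=0, then (turn=4), then result=0, then (turn=5), then result=0, then (turn=6), then result=0, then (turn=7), then result=0, then (turn=8), then result=0, then delta=0, then (turn=1), then delta=0, then (pos=0), then delta=6, then (turn=2), then delta=12, then (pos=0), then delta=19, then (turn=3), then delta=57, then (pos=0), then delta=65, then delta=-10, then returns -10. compute2: count=2, then ((((limit - (-base)) * -2) - ((limit - (-base)) * (-base))) == (count + step)) is false, then count=-1, then result=0, then (turn=3), then result=0, then (turn=4), then result=0, then (turn=5), then result=0, then (turn=6), then result=0, then (turn=7), then result=0, then (turn=8), then result=0, then delta=0, then delta=0, then extra=10, then (pos=0), then delta=2, then delta=4, then shift=10, then (pos=0), then delta=7, then delta=21, then total=10, then (pos=0), then delta=25, then delta=-10, then returns -10. Both give -10.
verdict: equivalent


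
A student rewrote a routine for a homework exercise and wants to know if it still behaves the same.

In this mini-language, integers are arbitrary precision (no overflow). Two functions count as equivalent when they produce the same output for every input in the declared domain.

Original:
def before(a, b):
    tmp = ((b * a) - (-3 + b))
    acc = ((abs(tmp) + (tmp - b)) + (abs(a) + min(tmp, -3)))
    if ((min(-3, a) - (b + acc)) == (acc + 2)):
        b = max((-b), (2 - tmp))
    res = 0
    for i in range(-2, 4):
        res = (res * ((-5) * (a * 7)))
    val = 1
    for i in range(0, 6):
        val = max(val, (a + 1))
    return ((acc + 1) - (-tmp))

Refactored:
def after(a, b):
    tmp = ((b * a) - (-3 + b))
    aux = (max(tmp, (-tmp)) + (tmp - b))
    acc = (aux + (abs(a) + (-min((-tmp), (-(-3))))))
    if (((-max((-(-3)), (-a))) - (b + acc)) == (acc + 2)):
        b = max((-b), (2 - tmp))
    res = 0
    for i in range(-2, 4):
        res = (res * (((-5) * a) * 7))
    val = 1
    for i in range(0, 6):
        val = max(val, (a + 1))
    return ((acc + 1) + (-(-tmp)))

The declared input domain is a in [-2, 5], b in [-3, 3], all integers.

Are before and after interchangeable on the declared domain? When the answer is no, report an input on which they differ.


Not equivalent: a=-2, b=-3 separates them (39 vs 54).
before: tmp = 12; acc = 26; ((min(-3, a) - (b + acc)) == (acc + 2)) -> false; res = 0; [i=-2]; res = 0; [i=-1]; res = 0; [i=0]; res = 0; [i=1]; res = 0; [i=2]; res = 0; [i=3]; res = 0; val = 1; [i=0]; val = 1; [i=1]; val = 1; [i=2]; val = 1; [i=3]; val = 1; [i=4]; val = 1; [i=5]; val = 1; return 39
after: tmp = 12; aux = 27; acc = 41; (((-max((-(-3)), (-a))) - (b + acc)) == (acc + 2)) -> false; res = 0; [i=-2]; res = 0; [i=-1]; res = 0; [i=0]; res = 0; [i=1]; res = 0; [i=2]; res = 0; [i=3]; res = 0; val = 1; [i=0]; val = 1; [i=1]; val = 1; [i=2]; val = 1; [i=3]; val = 1; [i=4]; val = 1; [i=5]; val = 1; return 54
verdict: not equivalent; witness: a=-2, b=-3


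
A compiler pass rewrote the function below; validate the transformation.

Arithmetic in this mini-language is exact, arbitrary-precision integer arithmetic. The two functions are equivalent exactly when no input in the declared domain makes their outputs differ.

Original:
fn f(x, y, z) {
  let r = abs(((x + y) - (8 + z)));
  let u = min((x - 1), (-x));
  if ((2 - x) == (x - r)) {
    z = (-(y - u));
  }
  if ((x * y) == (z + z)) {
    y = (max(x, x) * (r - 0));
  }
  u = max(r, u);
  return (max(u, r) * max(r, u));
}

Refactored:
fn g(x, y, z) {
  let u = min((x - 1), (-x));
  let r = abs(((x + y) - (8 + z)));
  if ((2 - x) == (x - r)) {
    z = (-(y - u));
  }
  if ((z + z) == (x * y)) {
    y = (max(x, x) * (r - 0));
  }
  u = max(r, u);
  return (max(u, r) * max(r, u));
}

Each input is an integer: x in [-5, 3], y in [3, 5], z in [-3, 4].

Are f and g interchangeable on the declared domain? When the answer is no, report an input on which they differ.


Although same computation, different form, 216/216 inputs agree.
verdict: equivalent


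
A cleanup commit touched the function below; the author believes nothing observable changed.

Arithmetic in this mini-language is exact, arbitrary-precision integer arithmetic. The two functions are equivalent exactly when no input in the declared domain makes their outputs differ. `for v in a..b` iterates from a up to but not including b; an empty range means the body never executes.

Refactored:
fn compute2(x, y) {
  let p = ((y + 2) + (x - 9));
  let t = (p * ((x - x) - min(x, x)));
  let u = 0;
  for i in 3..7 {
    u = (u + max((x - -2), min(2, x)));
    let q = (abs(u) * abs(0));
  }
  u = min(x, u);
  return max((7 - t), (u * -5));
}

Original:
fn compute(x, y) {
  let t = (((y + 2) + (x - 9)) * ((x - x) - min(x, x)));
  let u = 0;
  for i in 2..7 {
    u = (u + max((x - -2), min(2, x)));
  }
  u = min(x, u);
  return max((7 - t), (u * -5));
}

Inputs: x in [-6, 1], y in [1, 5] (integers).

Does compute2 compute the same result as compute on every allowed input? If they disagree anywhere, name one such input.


Evaluate both at x=-6, y=1.
compute: t = -72; u = 0; [i=2]; u = -4; [i=3]; u = -8; [i=4]; u = -12; [i=5]; u = -16; [i=6]; u = -20; u = -20; return 100
compute2: p = -12; t = -72; u = 0; [i=3]; u = -4; q = 0; [i=4]; u = -8; q = 0; [i=5]; u = -12; q = 0; [i=6]; u = -16; q = 0; u = -16; return 80
100 and 80 differ, so these are not the same function on this domain.
verdict: not equivalent; witness: x=-6, y=1


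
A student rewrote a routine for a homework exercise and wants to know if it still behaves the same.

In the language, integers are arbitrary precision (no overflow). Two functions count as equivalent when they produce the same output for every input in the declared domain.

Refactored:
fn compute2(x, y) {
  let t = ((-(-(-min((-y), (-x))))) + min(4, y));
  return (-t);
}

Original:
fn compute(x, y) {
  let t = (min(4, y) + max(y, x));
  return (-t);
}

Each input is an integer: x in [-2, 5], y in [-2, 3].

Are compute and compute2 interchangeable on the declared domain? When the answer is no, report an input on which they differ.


The two are interchangeable: min/max/abs usage differs, and every declared input agrees.
Tracing x=-1, y=-2: compute: t becomes -3; next final value 3 | compute2: t becomes -3; next final value 3 — matching result 3.
Across all 48 domain points the two functions coincide.
verdict: equivalent


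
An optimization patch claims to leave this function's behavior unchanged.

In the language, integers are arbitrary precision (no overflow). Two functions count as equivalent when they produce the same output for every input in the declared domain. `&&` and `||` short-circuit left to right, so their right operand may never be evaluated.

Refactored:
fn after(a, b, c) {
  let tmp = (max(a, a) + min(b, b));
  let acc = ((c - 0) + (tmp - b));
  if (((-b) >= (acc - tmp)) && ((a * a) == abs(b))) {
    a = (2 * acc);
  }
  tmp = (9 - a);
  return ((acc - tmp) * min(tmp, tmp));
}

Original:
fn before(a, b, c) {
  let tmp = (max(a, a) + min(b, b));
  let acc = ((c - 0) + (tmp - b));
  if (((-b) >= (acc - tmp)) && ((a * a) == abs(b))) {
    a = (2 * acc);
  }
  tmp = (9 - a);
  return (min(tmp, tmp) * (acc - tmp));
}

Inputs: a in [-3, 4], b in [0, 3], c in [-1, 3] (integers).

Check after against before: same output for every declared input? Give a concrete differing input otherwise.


Equivalent — the differences include same computation, different form, yet no declared input distinguishes the two.
As a probe, take a=0, b=2, c=0: before runs tmp := 2 | acc := 0 | (((-b) >= (acc - tmp)) && ((a * a) == abs(b))): false | tmp := 9 | result -81; after runs tmp := 2 | acc := 0 | (((-b) >= (acc - tmp)) && ((a * a) == abs(b))): false | tmp := 9 | result -81; both end at -81.
Checked all 160 inputs in the declared domain: the outputs agree on every one.
verdict: equivalent


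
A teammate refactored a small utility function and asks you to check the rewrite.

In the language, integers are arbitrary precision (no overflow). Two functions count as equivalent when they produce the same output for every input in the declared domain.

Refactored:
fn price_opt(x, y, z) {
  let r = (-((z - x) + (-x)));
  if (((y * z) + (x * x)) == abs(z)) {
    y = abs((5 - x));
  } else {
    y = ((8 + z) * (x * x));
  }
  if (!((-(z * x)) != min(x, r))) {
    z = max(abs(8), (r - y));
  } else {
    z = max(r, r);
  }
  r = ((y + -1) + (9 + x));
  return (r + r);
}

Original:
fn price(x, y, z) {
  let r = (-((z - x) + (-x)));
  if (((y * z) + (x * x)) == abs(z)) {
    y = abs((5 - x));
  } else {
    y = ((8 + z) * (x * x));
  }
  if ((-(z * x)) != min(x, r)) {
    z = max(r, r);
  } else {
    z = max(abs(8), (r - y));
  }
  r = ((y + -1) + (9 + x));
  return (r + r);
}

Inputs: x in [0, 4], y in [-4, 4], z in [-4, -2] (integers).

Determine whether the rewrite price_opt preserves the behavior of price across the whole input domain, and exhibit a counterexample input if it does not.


Side by side, the visible changes include: boolean connective usage differs.
As a probe, take x=1, y=1, z=-4: price runs r := 6 | (((y * z) + (x * x)) == abs(z)): false | y := 4 | ((-(z * x)) != min(x, r)): true | z := 6 | r := 13 | result 26; price_opt runs r := 6 | (((y * z) + (x * x)) == abs(z)): false | y := 4 | (!((-(z * x)) != min(x, r))): false | z := 6 | r := 13 | result 26; both end at 26.
An exhaustive pass over the 135 declared inputs shows identical outputs.
verdict: equivalent


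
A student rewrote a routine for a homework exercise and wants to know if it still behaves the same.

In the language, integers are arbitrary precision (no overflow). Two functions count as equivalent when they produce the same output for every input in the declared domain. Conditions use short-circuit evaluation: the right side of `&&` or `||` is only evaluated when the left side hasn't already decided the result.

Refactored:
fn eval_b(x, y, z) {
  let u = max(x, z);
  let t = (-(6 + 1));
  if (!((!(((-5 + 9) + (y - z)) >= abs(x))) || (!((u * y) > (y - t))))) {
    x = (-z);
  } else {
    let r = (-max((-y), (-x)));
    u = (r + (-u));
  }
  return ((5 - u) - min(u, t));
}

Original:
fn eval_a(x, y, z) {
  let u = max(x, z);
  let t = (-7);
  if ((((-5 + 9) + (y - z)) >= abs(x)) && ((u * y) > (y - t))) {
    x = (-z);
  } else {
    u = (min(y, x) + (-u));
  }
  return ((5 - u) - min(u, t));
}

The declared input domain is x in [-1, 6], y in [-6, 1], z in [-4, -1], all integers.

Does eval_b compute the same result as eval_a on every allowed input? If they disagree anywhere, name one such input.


Equivalent — the differences include constant usage differs; arithmetic usage differs; statement counts differ; boolean connective usage differs; min/max/abs usage differs; local variable names differ, yet no declared input distinguishes the two.
As a probe, take x=5, y=-6, z=-1: eval_a runs u := 5 | t := -7 | ((((-5 + 9) + (y - z)) >= abs(x)) && ((u * y) > (y - t))): false | u := -11 | result 27; eval_b runs u := 5 | t := -7 | (!((!(((-5 + 9) + (y - z)) >= abs(x))) || (!((u * y) > (y - t))))): false | r := -6 | u := -11 | result 27; both end at 27.
Every one of the 256 inputs gives matching results.
verdict: equivalent


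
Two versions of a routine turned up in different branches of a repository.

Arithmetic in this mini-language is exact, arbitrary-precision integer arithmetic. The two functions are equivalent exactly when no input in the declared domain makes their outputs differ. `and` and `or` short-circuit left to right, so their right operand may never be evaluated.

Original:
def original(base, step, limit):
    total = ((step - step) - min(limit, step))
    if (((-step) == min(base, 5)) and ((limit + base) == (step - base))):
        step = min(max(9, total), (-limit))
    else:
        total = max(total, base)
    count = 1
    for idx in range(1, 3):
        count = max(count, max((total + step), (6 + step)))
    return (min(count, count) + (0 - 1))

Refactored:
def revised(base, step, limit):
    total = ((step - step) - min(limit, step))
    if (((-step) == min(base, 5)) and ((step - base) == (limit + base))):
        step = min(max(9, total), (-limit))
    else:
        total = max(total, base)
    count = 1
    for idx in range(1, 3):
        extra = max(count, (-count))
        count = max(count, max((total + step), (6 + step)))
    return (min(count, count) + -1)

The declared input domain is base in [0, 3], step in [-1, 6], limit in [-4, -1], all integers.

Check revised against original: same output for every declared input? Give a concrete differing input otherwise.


Side by side, the visible changes include: arithmetic usage differs; local variable names differ; min/max/abs usage differs; constant usage differs; statement counts differ.
As a probe, take base=1, step=4, limit=-3: original runs total=3, then (((-step) == min(base, 5)) and ((limit + base) == (step - base))) is false, then total=3, then count=1, then (idx=1), then count=10, then (idx=2), then count=10, then returns 9; revised runs total=3, then (((-step) == min(base, 5)) and ((step - base) == (limit + base))) is false, then total=3, then count=1, then (idx=1), then extra=1, then count=10, then (idx=2), then extra=10, then count=10, then returns 9; both end at 9.
Every one of the 128 inputs gives matching results.
verdict: equivalent


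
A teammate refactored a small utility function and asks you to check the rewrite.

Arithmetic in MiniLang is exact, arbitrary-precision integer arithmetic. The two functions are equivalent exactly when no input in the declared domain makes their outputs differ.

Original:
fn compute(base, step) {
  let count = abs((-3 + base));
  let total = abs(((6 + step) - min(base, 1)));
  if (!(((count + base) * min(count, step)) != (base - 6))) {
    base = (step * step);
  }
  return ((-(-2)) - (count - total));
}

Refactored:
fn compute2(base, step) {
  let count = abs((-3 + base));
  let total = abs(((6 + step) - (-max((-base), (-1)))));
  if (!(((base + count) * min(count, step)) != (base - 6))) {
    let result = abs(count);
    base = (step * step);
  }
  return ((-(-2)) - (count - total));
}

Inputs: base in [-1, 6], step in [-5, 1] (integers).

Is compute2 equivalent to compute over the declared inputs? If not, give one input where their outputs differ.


Differences: statement counts differ; also min/max/abs usage differs; also local variable names differ — yet all 56 inputs agree.
verdict: equivalent


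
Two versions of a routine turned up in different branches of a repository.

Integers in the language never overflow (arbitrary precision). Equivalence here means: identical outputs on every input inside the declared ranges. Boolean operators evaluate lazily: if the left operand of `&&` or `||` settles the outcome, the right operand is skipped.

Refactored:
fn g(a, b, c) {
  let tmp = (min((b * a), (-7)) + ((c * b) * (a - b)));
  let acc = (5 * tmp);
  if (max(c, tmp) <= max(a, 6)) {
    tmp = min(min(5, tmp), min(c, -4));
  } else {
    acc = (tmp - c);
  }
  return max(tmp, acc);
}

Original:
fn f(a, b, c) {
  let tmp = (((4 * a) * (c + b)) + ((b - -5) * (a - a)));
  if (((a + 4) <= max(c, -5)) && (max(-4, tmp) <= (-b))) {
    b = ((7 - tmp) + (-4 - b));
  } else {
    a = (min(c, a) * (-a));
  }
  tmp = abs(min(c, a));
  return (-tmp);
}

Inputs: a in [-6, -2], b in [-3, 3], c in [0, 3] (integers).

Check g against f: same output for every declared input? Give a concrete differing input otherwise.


Consider the input a=-6, b=-3, c=0.
f: tmp := 72 | (((a + 4) <= max(c, -5)) && (max(-4, tmp) <= (-b))): false | a := -36 | tmp := 36 | result -36
g: tmp := -7 | acc := -35 | (max(c, tmp) <= max(a, 6)): true | tmp := -7 | result -7
-36 vs -7 — the two versions disagree here.
verdict: not equivalent; witness: a=-6, b=-3, c=0


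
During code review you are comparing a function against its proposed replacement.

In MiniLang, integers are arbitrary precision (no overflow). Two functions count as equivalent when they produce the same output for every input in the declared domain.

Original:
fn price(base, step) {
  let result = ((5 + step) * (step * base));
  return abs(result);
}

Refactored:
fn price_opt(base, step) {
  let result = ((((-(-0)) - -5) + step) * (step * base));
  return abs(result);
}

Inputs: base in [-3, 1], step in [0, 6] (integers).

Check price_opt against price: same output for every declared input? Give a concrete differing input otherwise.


Differences: constant usage differs; and arithmetic usage differs — yet all 35 inputs agree.
verdict: equivalent


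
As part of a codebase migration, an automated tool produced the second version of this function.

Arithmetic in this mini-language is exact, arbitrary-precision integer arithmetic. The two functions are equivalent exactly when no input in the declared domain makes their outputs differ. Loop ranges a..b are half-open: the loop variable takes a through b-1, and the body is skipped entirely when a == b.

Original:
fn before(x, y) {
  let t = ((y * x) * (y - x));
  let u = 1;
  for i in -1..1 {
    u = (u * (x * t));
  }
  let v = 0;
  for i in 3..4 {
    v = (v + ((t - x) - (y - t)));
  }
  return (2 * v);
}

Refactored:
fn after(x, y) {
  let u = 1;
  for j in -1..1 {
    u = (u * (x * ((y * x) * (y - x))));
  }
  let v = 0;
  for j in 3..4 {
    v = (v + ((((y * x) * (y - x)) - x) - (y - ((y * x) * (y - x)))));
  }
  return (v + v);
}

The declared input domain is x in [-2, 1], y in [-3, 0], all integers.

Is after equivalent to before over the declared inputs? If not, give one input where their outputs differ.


This is a faithful refactor — local variable names differ; constant usage differs; arithmetic usage differs; statement counts differ, but the computed results match everywhere.
Tracing x=-2, y=-1: before: t := 2 | u := 1 | iter i=-1: | u := -4 | iter i=0: | u := 16 | v := 0 | iter i=3: | v := 7 | result 14 | after: u := 1 | iter j=-1: | u := -4 | iter j=0: | u := 16 | v := 0 | iter j=3: | v := 7 | result 14 — matching result 14.
Across all 16 domain points the two functions coincide.
verdict: equivalent


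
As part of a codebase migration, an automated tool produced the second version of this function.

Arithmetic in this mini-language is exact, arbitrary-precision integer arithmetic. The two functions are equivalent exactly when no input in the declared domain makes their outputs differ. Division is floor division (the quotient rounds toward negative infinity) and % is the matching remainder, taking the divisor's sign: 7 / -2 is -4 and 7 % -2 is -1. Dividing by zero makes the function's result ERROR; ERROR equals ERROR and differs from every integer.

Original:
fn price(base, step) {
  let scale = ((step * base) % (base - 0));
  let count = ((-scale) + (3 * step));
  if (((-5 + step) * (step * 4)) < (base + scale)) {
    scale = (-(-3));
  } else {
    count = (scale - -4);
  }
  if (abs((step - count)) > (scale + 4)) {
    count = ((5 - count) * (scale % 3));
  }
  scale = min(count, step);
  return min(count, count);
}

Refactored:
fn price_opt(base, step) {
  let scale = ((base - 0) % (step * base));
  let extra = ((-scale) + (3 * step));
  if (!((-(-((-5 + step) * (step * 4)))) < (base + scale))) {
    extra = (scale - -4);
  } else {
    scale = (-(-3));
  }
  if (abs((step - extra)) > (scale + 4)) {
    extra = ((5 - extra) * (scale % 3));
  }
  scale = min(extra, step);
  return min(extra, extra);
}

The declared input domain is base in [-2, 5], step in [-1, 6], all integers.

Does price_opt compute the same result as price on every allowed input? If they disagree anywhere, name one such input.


At base=-2, step=0: price gives 4, price_opt gives ERROR.
verdict: not equivalent; witness: base=-2, step=0


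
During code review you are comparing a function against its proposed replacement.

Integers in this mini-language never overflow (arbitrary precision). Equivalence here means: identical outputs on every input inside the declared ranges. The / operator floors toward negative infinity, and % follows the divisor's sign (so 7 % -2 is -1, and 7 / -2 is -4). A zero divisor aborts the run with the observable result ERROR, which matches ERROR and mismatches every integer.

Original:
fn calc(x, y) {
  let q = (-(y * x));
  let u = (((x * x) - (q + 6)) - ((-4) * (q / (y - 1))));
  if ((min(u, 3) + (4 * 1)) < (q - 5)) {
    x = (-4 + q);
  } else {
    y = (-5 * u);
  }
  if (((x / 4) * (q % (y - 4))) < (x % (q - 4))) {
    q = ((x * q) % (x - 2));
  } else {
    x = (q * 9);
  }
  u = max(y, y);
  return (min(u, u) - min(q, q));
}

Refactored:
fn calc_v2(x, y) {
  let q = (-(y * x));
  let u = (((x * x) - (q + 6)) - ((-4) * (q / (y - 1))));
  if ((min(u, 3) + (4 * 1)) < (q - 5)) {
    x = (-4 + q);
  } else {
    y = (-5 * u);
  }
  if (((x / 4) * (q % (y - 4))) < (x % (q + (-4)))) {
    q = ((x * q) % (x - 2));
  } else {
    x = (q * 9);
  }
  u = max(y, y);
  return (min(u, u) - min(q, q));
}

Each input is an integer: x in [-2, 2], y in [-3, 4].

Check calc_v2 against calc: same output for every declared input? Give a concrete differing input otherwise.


Differences: arithmetic usage differs — yet all 40 inputs agree.
verdict: equivalent


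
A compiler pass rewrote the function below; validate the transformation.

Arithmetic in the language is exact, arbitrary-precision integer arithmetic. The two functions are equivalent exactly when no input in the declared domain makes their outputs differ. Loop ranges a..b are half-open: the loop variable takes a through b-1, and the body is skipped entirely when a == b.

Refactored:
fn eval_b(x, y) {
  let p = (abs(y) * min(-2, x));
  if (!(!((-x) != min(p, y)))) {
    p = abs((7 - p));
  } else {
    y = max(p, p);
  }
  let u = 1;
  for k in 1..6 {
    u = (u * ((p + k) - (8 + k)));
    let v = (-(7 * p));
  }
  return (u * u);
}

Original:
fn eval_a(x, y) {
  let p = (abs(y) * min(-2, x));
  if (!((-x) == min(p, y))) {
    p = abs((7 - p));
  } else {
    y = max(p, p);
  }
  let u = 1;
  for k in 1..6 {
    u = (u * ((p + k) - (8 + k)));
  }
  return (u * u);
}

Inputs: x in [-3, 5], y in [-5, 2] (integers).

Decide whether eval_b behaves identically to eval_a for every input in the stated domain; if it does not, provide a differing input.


Changes here: statement counts differ, and boolean connective usage differs, and comparison usage differs, and constant usage differs, and arithmetic usage differs, and local variable names differ; the full 72-point sweep finds no disagreement.
verdict: equivalent


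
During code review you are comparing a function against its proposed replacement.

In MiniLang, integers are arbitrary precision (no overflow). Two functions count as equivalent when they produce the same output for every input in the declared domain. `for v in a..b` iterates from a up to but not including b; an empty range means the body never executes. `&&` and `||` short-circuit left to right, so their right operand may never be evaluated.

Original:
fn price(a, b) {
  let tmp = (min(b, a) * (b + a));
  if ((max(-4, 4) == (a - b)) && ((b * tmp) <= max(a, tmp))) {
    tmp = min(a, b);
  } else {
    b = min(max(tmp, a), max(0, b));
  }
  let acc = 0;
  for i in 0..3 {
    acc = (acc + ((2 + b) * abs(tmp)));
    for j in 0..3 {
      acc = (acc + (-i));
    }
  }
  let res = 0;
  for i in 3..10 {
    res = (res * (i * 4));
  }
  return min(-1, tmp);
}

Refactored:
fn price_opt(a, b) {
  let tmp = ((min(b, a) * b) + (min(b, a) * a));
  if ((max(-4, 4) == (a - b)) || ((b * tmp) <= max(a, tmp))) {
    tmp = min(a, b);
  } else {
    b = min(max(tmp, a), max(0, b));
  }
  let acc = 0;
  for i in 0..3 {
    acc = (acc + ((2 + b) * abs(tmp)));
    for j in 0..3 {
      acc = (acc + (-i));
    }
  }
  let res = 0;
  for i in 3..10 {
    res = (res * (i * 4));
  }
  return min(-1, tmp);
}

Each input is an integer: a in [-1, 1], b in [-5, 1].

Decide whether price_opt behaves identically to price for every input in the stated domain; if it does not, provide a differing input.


Consider the input a=-1, b=-4.
price: tmp = 20; ((max(-4, 4) == (a - b)) && ((b * tmp) <= max(a, tmp))) -> false; b = 0; acc = 0; [i=0]; acc = 40; [j=0]; acc = 40; [j=1]; acc = 40; [j=2]; acc = 40; [i=1]; acc = 80; [j=0]; acc = 79; [j=1]; acc = 78; [j=2]; acc = 77; [i=2]; acc = 117; [j=0]; acc = 115; [j=1]; acc = 113; [j=2]; acc = 111; res = 0; [i=3]; res = 0; [i=4]; res = 0; [i=5]; res = 0; [i=6]; res = 0; [i=7]; res = 0; [i=8]; res = 0; [i=9]; res = 0; return -1
price_opt: tmp = 20; ((max(-4, 4) == (a - b)) || ((b * tmp) <= max(a, tmp))) -> true; tmp = -4; acc = 0; [i=0]; acc = -8; [j=0]; acc = -8; [j=1]; acc = -8; [j=2]; acc = -8; [i=1]; acc = -16; [j=0]; acc = -17; [j=1]; acc = -18; [j=2]; acc = -19; [i=2]; acc = -27; [j=0]; acc = -29; [j=1]; acc = -31; [j=2]; acc = -33; res = 0; [i=3]; res = 0; [i=4]; res = 0; [i=5]; res = 0; [i=6]; res = 0; [i=7]; res = 0; [i=8]; res = 0; [i=9]; res = 0; return -4
-1 vs -4 — the two versions disagree here.
verdict: not equivalent; witness: a=-1, b=-4


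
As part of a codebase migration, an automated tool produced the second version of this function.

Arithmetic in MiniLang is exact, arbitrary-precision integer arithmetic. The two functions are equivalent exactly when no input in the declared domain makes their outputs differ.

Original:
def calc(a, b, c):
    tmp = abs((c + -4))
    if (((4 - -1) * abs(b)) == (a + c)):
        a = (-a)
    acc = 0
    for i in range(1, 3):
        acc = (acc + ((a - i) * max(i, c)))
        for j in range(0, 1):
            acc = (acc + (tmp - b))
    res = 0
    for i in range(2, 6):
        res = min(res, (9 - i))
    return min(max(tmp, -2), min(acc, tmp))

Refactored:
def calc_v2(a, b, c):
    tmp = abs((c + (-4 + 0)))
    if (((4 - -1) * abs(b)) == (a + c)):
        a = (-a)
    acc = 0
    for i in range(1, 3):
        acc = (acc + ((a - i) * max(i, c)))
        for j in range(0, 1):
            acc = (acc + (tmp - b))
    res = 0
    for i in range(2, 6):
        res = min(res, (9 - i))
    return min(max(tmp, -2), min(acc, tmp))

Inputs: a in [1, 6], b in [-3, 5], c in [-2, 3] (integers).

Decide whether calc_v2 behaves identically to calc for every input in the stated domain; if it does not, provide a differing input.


The two are interchangeable: arithmetic usage differs, plus constant usage differs, and every declared input agrees.
One worked example (a=5, b=1, c=2) — calc: tmp=2, then (((4 - -1) * abs(b)) == (a + c)) is false, then acc=0, then (i=1), then acc=8, then (j=0), then acc=9, then (i=2), then acc=15, then (j=0), then acc=16, then res=0, then (i=2), then res=0, then (i=3), then res=0, then (i=4), then res=0, then (i=5), then res=0, then returns 2; calc_v2: tmp=2, then (((4 - -1) * abs(b)) == (a + c)) is false, then acc=0, then (i=1), then acc=8, then (j=0), then acc=9, then (i=2), then acc=15, then (j=0), then acc=16, then res=0, then (i=2), then res=0, then (i=3), then res=0, then (i=4), then res=0, then (i=5), then res=0, then returns 2; agreement on 2.
An exhaustive pass over the 324 declared inputs shows identical outputs.
verdict: equivalent


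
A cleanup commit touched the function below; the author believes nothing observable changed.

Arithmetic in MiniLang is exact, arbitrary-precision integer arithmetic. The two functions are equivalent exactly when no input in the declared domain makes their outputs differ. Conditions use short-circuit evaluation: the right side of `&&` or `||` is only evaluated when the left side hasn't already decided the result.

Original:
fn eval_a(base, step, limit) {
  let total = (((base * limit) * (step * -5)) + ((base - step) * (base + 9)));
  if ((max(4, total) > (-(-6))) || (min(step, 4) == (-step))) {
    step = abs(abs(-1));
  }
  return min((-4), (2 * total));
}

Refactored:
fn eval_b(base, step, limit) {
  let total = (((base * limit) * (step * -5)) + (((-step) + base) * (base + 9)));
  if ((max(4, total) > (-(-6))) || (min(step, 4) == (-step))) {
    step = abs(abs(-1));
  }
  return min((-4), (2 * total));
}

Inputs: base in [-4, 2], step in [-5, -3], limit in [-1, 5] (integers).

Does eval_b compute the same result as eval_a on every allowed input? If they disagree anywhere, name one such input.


The two are interchangeable: arithmetic usage differs, and every declared input agrees.
One worked example (base=-2, step=-3, limit=0) — eval_a: total=7, then ((max(4, total) > (-(-6))) || (min(step, 4) == (-step))) is true, then step=1, then returns -4; eval_b: total=7, then ((max(4, total) > (-(-6))) || (min(step, 4) == (-step))) is true, then step=1, then returns -4; agreement on -4.
Checked all 147 inputs in the declared domain: the outputs agree on every one.
verdict: equivalent


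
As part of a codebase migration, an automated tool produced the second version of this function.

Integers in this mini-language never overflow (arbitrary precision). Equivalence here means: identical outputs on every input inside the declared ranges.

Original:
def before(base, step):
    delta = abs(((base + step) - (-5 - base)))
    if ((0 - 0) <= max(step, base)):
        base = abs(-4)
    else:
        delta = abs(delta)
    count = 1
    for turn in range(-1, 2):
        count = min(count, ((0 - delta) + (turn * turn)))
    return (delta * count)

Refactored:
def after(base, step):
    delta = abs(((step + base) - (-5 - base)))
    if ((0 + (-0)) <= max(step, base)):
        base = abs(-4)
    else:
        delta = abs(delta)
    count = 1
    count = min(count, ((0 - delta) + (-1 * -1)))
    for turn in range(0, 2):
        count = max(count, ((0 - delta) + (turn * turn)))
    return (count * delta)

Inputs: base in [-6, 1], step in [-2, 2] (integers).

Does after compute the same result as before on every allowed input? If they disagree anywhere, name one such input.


On input base=-6, step=-2, before returns -81 while after returns -72.
verdict: not equivalent; witness: base=-6, step=-2


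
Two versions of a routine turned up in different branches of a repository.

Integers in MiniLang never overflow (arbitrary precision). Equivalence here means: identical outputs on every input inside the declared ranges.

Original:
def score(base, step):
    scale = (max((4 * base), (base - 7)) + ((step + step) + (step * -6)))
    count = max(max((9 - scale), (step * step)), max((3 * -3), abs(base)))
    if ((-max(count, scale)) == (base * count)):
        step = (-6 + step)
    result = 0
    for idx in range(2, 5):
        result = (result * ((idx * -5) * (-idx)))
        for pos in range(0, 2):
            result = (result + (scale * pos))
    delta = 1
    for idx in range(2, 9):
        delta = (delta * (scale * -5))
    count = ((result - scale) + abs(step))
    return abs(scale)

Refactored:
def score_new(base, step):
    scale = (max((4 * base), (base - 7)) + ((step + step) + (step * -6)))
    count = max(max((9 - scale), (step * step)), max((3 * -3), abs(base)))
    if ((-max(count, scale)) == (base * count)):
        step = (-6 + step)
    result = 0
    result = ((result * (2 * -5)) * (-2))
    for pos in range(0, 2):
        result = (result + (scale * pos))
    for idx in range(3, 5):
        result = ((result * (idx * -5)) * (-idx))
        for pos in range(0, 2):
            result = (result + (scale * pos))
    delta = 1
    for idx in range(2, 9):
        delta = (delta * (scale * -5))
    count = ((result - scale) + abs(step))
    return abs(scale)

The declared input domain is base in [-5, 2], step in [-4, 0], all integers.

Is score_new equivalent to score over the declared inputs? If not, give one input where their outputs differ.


This is a faithful refactor — loop structure differs, constant usage differs, statement counts differ, arithmetic usage differs, but the computed results match everywhere.
As a probe, take base=0, step=-1: score runs scale becomes 4; next count becomes 5; next ((-max(count, scale)) == (base * count)) evaluates to false; next result becomes 0; next at idx=2:; next result becomes 0; next at pos=0:; next result becomes 0; next at pos=1:; next result becomes 4; next at idx=3:; next result becomes 180; next at pos=0:; next result becomes 180; next at pos=1:; next result becomes 184; next at idx=4:; next result becomes 14720; next at pos=0:; next result becomes 14720; next at pos=1:; next result becomes 14724; next delta becomes 1; next at idx=2:; next delta becomes -20; next at idx=3:; next delta becomes 400; next at idx=4:; next delta becomes -8000; next at idx=5:; next delta becomes 160000; next at idx=6:; next delta becomes -3200000; next at idx=7:; next delta becomes 64000000; next at idx=8:; next delta becomes -1280000000; next count becomes 14721; next final value 4; score_new runs scale becomes 4; next count becomes 5; next ((-max(count, scale)) == (base * count)) evaluates to false; next result becomes 0; next result becomes 0; next at pos=0:; next result becomes 0; next at pos=1:; next result becomes 4; next at idx=3:; next result becomes 180; next at pos=0:; next result becomes 180; next at pos=1:; next result becomes 184; next at idx=4:; next result becomes 14720; next at pos=0:; next result becomes 14720; next at pos=1:; next result becomes 14724; next delta becomes 1; next at idx=2:; next delta becomes -20; next at idx=3:; next delta becomes 400; next at idx=4:; next delta becomes -8000; next at idx=5:; next delta becomes 160000; next at idx=6:; next delta becomes -3200000; next at idx=7:; next delta becomes 64000000; next at idx=8:; next delta becomes -1280000000; next count becomes 14721; next final value 4; both end at 4.
An exhaustive pass over the 40 declared inputs shows identical outputs.
verdict: equivalent


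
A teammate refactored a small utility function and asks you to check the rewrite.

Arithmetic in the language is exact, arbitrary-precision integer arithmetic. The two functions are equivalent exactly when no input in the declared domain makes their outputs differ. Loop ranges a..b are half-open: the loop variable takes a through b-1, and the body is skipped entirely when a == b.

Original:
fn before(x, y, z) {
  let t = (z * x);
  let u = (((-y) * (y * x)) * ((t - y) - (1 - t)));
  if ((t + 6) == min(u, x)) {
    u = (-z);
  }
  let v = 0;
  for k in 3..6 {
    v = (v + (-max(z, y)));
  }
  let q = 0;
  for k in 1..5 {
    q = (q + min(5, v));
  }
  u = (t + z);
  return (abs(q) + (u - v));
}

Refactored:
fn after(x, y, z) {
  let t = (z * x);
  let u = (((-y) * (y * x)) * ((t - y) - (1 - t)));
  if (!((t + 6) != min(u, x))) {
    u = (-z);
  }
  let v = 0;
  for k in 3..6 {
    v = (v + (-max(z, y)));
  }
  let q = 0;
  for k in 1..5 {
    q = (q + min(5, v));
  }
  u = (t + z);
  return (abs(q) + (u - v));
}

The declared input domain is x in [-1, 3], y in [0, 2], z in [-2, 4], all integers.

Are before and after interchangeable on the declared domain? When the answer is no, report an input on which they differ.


Behavior is preserved: although boolean connective usage differs, and comparison usage differs, the outputs never diverge.
As a probe, take x=2, y=2, z=-2: before runs t := -4 | u := 88 | ((t + 6) == min(u, x)): true | u := 2 | v := 0 | iter k=3: | v := -2 | iter k=4: | v := -4 | iter k=5: | v := -6 | q := 0 | iter k=1: | q := -6 | iter k=2: | q := -12 | iter k=3: | q := -18 | iter k=4: | q := -24 | u := -6 | result 24; after runs t := -4 | u := 88 | (!((t + 6) != min(u, x))): true | u := 2 | v := 0 | iter k=3: | v := -2 | iter k=4: | v := -4 | iter k=5: | v := -6 | q := 0 | iter k=1: | q := -6 | iter k=2: | q := -12 | iter k=3: | q := -18 | iter k=4: | q := -24 | u := -6 | result 24; both end at 24.
Across all 105 domain points the two functions coincide.
verdict: equivalent


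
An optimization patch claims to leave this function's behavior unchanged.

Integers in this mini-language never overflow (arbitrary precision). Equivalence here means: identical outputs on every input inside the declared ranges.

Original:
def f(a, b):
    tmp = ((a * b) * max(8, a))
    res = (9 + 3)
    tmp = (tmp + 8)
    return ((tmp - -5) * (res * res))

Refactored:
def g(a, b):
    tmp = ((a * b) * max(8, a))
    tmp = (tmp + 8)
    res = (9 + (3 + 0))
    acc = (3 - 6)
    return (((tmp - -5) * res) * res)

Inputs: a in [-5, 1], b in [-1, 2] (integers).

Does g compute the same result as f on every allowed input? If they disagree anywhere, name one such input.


Equivalent. There is a behavioral-looking edit here, yet the outcome never shifts on this domain.
Checked all 28 inputs in the declared domain: the outputs agree on every one.
Spot check at a=-3, b=0 — f: tmp becomes 0; next res becomes 12; next tmp becomes 8; next final value 1872. g: tmp becomes 0; next tmp becomes 8; next res becomes 12; next acc becomes -3; next final value 1872. Both give 1872.
verdict: equivalent
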